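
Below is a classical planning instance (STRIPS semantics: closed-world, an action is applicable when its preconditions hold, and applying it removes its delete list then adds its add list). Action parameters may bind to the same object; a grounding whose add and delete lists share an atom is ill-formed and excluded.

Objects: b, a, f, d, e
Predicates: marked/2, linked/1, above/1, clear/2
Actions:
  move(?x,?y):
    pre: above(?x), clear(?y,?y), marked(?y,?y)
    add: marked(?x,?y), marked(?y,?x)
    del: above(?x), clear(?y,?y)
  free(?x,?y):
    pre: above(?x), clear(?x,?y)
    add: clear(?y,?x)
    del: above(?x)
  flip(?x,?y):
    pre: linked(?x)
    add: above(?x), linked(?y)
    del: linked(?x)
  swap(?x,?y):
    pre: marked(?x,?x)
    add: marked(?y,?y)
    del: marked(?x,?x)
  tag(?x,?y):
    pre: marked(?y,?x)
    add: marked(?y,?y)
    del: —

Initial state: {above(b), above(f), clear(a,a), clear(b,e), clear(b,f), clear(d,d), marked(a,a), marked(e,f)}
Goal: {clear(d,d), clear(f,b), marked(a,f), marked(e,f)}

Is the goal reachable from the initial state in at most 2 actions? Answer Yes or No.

Yes

1. move(f,a)  →  {above(b), clear(b,e), clear(b,f), clear(d,d), marked(a,a), marked(a,f), marked(e,f), marked(f,a)}
2. free(b,f)  →  {clear(b,e), clear(b,f), clear(d,d), clear(f,b), marked(a,a), marked(a,f), marked(e,f), marked(f,a)}
optimal plan length = 2; 2 ≤ 2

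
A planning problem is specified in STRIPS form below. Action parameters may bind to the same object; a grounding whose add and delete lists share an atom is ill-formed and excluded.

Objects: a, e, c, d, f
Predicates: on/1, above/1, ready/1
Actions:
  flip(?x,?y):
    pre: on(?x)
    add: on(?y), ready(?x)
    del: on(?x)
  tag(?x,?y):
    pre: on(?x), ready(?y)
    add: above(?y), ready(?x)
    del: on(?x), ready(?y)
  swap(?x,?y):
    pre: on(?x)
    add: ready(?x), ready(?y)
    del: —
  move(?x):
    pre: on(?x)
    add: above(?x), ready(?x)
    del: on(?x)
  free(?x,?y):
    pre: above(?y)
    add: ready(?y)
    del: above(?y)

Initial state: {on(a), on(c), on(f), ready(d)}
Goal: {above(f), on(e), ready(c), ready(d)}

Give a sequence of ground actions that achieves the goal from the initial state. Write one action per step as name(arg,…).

1. flip(c,e)  →  {on(a), on(e), on(f), ready(c), ready(d)}
2. move(f)  →  {above(f), on(a), on(e), ready(c), ready(d), ready(f)}

flip(c,e); move(f)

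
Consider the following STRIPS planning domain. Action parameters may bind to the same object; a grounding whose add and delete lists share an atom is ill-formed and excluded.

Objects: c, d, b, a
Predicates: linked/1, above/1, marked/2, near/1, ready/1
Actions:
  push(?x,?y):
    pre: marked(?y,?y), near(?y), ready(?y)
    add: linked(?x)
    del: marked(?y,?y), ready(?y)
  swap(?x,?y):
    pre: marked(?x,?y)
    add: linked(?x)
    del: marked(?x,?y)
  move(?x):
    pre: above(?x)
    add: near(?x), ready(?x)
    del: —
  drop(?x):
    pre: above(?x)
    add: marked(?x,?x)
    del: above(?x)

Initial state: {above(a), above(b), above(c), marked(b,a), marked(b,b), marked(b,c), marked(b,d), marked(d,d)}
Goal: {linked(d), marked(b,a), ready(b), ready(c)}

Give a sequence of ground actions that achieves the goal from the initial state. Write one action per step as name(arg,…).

1. swap(d,d)  →  {above(a), above(b), above(c), linked(d), marked(b,a), marked(b,b), marked(b,c), marked(b,d)}
2. move(c)  →  {above(a), above(b), above(c), linked(d), marked(b,a), marked(b,b), marked(b,c), marked(b,d), near(c), ready(c)}
3. move(b)  →  {above(a), above(b), above(c), linked(d), marked(b,a), marked(b,b), marked(b,c), marked(b,d), near(b), near(c), ready(b), ready(c)}

swap(d,d); move(c); move(b)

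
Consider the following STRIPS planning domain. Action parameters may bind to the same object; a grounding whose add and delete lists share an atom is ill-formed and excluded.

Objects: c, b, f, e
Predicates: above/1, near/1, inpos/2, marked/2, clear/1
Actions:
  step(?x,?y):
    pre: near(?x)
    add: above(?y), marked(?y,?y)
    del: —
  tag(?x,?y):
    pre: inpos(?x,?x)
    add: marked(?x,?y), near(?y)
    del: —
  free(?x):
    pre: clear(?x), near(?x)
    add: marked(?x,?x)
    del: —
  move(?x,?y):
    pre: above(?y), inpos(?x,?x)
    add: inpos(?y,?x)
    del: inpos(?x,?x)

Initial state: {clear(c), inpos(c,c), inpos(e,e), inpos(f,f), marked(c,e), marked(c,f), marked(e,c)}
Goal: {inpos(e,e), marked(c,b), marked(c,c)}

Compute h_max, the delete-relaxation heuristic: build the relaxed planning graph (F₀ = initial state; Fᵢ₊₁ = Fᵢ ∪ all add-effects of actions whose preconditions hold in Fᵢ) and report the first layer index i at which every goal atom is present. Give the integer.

1

F0 = init (7 atoms)
F1 = F0 ∪ {marked(c,b), marked(c,c), marked(e,b), marked(e,e), marked(e,f), marked(f,b), marked(f,c), marked(f,e), marked(f,f), near(b), near(c), near(e), near(f)}  (20 atoms)
goal ⊆ F1  ⇒  h_max = 1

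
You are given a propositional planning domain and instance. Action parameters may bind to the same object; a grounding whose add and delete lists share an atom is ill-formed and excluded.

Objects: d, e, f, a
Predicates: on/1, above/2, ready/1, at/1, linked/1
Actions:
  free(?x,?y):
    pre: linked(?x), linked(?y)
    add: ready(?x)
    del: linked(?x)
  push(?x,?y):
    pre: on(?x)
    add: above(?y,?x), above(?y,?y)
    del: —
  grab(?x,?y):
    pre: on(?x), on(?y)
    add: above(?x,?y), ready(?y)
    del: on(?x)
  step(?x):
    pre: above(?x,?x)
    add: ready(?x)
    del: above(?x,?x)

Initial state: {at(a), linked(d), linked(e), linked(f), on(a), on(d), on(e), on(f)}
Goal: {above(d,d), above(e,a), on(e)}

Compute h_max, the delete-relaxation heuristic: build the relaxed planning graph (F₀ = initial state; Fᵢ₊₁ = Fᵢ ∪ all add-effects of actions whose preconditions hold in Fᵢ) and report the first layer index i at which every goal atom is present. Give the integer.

1

F0 = init (8 atoms)
F1 = F0 ∪ {above(a,a), above(a,d), above(a,e), above(a,f), above(d,a), above(d,d), above(d,e), above(d,f), above(e,a), above(e,d), above(e,e), above(e,f), above(f,a), above(f,d), above(f,e), above(f,f), ready(a), ready(d), ready(e), ready(f)}  (28 atoms)
goal ⊆ F1  ⇒  h_max = 1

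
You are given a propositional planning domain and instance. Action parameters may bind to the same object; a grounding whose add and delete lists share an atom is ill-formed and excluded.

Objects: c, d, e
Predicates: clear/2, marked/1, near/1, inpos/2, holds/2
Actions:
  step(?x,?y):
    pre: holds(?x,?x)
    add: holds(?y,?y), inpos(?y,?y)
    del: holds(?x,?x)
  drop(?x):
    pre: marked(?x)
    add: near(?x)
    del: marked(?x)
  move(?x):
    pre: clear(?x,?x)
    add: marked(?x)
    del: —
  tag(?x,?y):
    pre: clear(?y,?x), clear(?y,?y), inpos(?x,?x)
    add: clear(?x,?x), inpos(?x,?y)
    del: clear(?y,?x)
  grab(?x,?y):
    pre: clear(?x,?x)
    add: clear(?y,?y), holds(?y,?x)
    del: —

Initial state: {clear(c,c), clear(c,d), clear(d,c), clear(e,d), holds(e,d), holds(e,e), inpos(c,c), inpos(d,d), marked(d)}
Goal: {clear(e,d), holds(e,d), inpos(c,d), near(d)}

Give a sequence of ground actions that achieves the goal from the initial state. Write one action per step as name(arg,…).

1. drop(d)  →  {clear(c,c), clear(c,d), clear(d,c), clear(e,d), holds(e,d), holds(e,e), inpos(c,c), inpos(d,d), near(d)}
2. tag(d,c)  →  {clear(c,c), clear(d,c), clear(d,d), clear(e,d), holds(e,d), holds(e,e), inpos(c,c), inpos(d,c), inpos(d,d), near(d)}
3. tag(c,d)  →  {clear(c,c), clear(d,d), clear(e,d), holds(e,d), holds(e,e), inpos(c,c), inpos(c,d), inpos(d,c), inpos(d,d), near(d)}

drop(d); tag(d,c); tag(c,d)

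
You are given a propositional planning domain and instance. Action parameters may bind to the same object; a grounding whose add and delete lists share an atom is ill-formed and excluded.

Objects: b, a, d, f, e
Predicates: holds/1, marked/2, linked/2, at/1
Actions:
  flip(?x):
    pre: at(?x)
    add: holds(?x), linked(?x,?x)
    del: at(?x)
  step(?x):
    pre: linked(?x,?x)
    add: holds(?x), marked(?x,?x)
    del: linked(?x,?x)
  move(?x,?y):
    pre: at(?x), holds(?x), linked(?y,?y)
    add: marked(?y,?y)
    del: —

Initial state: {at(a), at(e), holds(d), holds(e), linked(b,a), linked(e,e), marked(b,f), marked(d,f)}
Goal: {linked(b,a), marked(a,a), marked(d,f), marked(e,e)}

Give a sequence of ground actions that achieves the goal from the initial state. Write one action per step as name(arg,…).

flip(a); step(a); step(e)

1. flip(a)  →  {at(e), holds(a), holds(d), holds(e), linked(a,a), linked(b,a), linked(e,e), marked(b,f), marked(d,f)}
2. step(a)  →  {at(e), holds(a), holds(d), holds(e), linked(b,a), linked(e,e), marked(a,a), marked(b,f), marked(d,f)}
3. step(e)  →  {at(e), holds(a), holds(d), holds(e), linked(b,a), marked(a,a), marked(b,f), marked(d,f), marked(e,e)}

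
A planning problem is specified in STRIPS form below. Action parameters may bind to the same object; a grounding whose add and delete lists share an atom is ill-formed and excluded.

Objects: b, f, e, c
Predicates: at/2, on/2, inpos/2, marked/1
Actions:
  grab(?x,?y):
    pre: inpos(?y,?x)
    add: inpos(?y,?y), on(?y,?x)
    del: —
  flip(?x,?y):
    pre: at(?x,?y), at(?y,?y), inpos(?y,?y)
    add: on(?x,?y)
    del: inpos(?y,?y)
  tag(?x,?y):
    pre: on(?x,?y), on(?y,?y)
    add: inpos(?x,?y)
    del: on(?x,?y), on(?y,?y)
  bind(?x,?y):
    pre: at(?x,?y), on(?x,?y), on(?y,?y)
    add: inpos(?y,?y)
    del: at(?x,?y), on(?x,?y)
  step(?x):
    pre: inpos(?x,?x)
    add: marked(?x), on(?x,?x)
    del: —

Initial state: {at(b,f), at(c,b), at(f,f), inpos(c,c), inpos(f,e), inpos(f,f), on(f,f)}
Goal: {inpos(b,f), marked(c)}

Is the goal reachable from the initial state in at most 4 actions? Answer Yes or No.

1. flip(b,f)  →  {at(b,f), at(c,b), at(f,f), inpos(c,c), inpos(f,e), on(b,f), on(f,f)}
2. tag(b,f)  →  {at(b,f), at(c,b), at(f,f), inpos(b,f), inpos(c,c), inpos(f,e)}
3. step(c)  →  {at(b,f), at(c,b), at(f,f), inpos(b,f), inpos(c,c), inpos(f,e), marked(c), on(c,c)}
optimal plan length = 3; 3 ≤ 4

Yes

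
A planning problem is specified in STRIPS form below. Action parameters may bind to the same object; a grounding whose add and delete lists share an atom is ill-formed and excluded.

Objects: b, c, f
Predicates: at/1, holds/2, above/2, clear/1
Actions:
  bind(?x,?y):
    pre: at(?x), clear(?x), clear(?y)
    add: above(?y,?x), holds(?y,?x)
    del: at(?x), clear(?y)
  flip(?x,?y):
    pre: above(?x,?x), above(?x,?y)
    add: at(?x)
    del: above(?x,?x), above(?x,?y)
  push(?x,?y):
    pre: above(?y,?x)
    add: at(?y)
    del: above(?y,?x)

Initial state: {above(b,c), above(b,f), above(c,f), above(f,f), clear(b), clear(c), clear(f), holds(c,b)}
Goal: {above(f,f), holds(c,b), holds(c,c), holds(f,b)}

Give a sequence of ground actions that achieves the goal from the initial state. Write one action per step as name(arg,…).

push(c,b); bind(b,f); push(f,c); bind(c,c)

1. push(c,b)  →  {above(b,f), above(c,f), above(f,f), at(b), clear(b), clear(c), clear(f), holds(c,b)}
2. bind(b,f)  →  {above(b,f), above(c,f), above(f,b), above(f,f), clear(b), clear(c), holds(c,b), holds(f,b)}
3. push(f,c)  →  {above(b,f), above(f,b), above(f,f), at(c), clear(b), clear(c), holds(c,b), holds(f,b)}
4. bind(c,c)  →  {above(b,f), above(c,c), above(f,b), above(f,f), clear(b), holds(c,b), holds(c,c), holds(f,b)}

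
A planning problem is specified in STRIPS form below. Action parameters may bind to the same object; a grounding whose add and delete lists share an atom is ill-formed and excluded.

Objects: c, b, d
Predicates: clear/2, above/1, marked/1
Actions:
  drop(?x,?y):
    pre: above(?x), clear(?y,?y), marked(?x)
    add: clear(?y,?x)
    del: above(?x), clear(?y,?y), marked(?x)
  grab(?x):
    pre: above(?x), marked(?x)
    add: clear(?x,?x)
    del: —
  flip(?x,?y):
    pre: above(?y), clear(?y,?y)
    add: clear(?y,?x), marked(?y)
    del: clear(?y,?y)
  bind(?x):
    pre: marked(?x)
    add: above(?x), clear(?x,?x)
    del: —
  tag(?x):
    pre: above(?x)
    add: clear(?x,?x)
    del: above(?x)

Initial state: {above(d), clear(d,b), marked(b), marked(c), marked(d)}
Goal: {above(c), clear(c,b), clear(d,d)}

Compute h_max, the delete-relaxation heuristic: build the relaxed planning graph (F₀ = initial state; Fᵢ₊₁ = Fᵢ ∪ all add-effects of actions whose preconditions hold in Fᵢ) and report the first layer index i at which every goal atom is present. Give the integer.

2

F0 = init (5 atoms)
F1 = F0 ∪ {above(b), above(c), clear(b,b), clear(c,c), clear(d,d)}  (10 atoms)
F2 = F1 ∪ {clear(b,c), clear(b,d), clear(c,b), clear(c,d), clear(d,c)}  (15 atoms)
goal ⊆ F2  ⇒  h_max = 2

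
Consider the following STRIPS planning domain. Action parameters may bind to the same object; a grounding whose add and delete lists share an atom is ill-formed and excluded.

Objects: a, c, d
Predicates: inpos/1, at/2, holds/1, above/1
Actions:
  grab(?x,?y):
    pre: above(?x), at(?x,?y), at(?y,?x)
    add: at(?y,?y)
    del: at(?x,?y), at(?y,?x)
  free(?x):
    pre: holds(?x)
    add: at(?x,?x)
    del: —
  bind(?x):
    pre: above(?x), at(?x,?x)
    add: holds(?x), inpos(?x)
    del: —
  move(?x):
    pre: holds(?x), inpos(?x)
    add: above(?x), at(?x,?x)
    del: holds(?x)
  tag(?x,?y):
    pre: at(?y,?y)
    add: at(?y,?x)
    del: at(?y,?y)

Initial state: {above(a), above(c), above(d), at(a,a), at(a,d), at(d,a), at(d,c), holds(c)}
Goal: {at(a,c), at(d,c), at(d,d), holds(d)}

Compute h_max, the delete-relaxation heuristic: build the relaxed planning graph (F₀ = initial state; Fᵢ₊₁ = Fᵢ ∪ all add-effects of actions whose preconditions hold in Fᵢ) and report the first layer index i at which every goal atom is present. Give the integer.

2

F0 = init (8 atoms)
F1 = F0 ∪ {at(a,c), at(c,c), at(d,d), holds(a), inpos(a)}  (13 atoms)
F2 = F1 ∪ {at(c,a), at(c,d), holds(d), inpos(c), inpos(d)}  (18 atoms)
goal ⊆ F2  ⇒  h_max = 2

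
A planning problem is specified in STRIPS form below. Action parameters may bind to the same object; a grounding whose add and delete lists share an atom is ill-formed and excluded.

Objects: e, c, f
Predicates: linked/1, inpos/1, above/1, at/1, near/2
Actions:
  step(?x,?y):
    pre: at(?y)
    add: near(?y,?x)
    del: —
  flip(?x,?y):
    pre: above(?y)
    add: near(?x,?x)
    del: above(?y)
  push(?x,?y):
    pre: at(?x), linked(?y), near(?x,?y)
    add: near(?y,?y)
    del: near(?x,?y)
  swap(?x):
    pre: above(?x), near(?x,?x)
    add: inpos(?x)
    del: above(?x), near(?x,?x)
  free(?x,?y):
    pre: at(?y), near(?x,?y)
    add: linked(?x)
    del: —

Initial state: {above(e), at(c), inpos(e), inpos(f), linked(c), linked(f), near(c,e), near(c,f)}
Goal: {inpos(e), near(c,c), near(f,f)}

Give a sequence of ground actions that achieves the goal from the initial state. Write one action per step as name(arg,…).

1. step(c,c)  →  {above(e), at(c), inpos(e), inpos(f), linked(c), linked(f), near(c,c), near(c,e), near(c,f)}
2. flip(f,e)  →  {at(c), inpos(e), inpos(f), linked(c), linked(f), near(c,c), near(c,e), near(c,f), near(f,f)}

step(c,c); flip(f,e)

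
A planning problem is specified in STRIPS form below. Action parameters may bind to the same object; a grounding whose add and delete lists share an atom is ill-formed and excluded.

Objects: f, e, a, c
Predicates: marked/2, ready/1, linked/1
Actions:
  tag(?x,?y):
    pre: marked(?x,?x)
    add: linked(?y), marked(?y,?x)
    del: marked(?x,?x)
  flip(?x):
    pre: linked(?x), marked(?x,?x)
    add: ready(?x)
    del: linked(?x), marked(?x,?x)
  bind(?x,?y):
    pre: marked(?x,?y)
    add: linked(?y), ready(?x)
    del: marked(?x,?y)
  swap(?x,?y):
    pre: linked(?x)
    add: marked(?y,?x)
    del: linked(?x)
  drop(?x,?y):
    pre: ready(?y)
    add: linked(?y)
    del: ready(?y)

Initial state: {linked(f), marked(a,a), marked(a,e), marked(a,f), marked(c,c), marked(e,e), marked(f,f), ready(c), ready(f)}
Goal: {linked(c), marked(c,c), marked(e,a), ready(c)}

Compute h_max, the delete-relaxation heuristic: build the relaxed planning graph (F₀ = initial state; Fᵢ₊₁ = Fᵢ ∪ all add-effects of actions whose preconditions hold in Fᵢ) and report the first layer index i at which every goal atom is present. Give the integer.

F0 = init (9 atoms)
F1 = F0 ∪ {linked(a), linked(c), linked(e), marked(a,c), marked(c,a), marked(c,e), marked(c,f), marked(e,a), marked(e,c), marked(e,f), marked(f,a), marked(f,c), marked(f,e), ready(a), ready(e)}  (24 atoms)
goal ⊆ F1  ⇒  h_max = 1

1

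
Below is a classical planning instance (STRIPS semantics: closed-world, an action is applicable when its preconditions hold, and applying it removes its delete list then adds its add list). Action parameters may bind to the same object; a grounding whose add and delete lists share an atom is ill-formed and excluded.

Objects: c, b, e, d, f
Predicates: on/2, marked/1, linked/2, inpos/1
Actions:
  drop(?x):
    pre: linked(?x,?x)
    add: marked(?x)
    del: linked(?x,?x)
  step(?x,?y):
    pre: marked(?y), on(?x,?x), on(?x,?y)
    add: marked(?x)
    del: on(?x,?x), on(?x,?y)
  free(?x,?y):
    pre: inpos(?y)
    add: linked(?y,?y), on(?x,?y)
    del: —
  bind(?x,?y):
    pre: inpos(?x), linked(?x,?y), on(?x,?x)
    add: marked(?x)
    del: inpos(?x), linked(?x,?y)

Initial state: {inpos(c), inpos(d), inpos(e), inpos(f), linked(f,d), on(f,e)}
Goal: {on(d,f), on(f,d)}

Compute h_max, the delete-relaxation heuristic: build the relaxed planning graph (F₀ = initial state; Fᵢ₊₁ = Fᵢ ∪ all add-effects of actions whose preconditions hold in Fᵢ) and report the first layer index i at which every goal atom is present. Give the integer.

1

F0 = init (6 atoms)
F1 = F0 ∪ {linked(c,c), linked(d,d), linked(e,e), linked(f,f), on(b,c), on(b,d), on(b,e), on(b,f), on(c,c), on(c,d), on(c,e), on(c,f), on(d,c), on(d,d), on(d,e), on(d,f), on(e,c), on(e,d), on(e,e), on(e,f), on(f,c), on(f,d), on(f,f)}  (29 atoms)
goal ⊆ F1  ⇒  h_max = 1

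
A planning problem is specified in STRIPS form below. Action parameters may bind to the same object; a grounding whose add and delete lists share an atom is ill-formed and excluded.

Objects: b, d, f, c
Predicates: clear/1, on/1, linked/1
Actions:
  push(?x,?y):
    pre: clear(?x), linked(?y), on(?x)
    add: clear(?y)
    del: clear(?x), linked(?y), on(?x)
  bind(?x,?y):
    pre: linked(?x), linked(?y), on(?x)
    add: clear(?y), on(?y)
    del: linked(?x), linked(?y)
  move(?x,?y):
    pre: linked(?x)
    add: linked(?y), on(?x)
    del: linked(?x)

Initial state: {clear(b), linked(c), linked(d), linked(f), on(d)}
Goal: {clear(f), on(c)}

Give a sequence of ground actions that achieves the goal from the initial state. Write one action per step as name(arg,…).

1. bind(d,f)  →  {clear(b), clear(f), linked(c), on(d), on(f)}
2. move(c,b)  →  {clear(b), clear(f), linked(b), on(c), on(d), on(f)}

bind(d,f); move(c,b)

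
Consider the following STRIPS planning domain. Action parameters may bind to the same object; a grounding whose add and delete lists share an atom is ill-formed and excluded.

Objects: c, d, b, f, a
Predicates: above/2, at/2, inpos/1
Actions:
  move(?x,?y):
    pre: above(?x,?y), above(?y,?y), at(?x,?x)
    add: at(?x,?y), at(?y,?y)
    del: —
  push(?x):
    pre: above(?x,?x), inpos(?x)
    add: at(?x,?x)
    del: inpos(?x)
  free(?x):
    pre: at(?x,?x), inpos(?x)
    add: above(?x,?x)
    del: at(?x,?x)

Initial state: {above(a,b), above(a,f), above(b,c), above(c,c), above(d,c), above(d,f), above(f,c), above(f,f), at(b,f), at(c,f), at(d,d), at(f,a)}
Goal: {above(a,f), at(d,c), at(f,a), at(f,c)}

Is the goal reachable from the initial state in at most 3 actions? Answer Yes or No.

1. move(d,c)  →  {above(a,b), above(a,f), above(b,c), above(c,c), above(d,c), above(d,f), above(f,c), above(f,f), at(b,f), at(c,c), at(c,f), at(d,c), at(d,d), at(f,a)}
2. move(d,f)  →  {above(a,b), above(a,f), above(b,c), above(c,c), above(d,c), above(d,f), above(f,c), above(f,f), at(b,f), at(c,c), at(c,f), at(d,c), at(d,d), at(d,f), at(f,a), at(f,f)}
3. move(f,c)  →  {above(a,b), above(a,f), above(b,c), above(c,c), above(d,c), above(d,f), above(f,c), above(f,f), at(b,f), at(c,c), at(c,f), at(d,c), at(d,d), at(d,f), at(f,a), at(f,c), at(f,f)}
optimal plan length = 3; 3 ≤ 3

Yes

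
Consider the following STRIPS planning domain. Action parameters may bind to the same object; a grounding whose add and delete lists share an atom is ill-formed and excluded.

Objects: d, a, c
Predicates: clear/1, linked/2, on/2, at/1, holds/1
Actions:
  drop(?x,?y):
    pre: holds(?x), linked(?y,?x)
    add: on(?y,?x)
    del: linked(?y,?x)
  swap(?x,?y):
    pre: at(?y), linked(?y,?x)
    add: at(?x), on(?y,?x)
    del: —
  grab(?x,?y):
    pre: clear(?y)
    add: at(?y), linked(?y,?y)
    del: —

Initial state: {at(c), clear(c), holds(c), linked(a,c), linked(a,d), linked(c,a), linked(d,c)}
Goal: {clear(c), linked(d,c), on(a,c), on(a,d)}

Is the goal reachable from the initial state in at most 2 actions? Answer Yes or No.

1. drop(c,a)  →  {at(c), clear(c), holds(c), linked(a,d), linked(c,a), linked(d,c), on(a,c)}
2. swap(a,c)  →  {at(a), at(c), clear(c), holds(c), linked(a,d), linked(c,a), linked(d,c), on(a,c), on(c,a)}
3. swap(d,a)  →  {at(a), at(c), at(d), clear(c), holds(c), linked(a,d), linked(c,a), linked(d,c), on(a,c), on(a,d), on(c,a)}
optimal plan length = 3; 3 > 2

No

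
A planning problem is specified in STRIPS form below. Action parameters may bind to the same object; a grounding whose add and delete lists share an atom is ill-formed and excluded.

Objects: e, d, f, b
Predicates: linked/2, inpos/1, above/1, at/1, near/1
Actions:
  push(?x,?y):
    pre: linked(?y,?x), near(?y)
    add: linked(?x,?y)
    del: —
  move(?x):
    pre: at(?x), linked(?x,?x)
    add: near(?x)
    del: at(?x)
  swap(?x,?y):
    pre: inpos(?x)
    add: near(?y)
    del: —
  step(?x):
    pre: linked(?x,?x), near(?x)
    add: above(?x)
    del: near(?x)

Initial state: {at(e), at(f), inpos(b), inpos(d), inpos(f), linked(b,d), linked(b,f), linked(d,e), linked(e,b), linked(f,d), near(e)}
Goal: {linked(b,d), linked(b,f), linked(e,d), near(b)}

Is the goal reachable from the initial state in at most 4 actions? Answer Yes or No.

Yes

1. swap(d,d)  →  {at(e), at(f), inpos(b), inpos(d), inpos(f), linked(b,d), linked(b,f), linked(d,e), linked(e,b), linked(f,d), near(d), near(e)}
2. push(e,d)  →  {at(e), at(f), inpos(b), inpos(d), inpos(f), linked(b,d), linked(b,f), linked(d,e), linked(e,b), linked(e,d), linked(f,d), near(d), near(e)}
3. swap(d,b)  →  {at(e), at(f), inpos(b), inpos(d), inpos(f), linked(b,d), linked(b,f), linked(d,e), linked(e,b), linked(e,d), linked(f,d), near(b), near(d), near(e)}
optimal plan length = 3; 3 ≤ 4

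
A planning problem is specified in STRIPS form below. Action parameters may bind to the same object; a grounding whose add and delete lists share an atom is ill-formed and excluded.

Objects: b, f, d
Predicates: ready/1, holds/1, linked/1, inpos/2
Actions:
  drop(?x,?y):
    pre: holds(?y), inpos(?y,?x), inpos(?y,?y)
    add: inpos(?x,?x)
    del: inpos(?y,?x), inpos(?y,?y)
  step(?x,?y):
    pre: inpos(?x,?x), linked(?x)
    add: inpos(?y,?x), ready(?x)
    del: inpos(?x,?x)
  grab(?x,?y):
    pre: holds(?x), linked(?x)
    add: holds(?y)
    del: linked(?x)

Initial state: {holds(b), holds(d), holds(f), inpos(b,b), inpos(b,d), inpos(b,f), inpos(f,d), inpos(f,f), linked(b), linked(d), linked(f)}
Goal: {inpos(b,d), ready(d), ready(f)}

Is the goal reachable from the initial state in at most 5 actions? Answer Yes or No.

Yes

1. drop(d,b)  →  {holds(b), holds(d), holds(f), inpos(b,f), inpos(d,d), inpos(f,d), inpos(f,f), linked(b), linked(d), linked(f)}
2. step(f,b)  →  {holds(b), holds(d), holds(f), inpos(b,f), inpos(d,d), inpos(f,d), linked(b), linked(d), linked(f), ready(f)}
3. step(d,b)  →  {holds(b), holds(d), holds(f), inpos(b,d), inpos(b,f), inpos(f,d), linked(b), linked(d), linked(f), ready(d), ready(f)}
optimal plan length = 3; 3 ≤ 5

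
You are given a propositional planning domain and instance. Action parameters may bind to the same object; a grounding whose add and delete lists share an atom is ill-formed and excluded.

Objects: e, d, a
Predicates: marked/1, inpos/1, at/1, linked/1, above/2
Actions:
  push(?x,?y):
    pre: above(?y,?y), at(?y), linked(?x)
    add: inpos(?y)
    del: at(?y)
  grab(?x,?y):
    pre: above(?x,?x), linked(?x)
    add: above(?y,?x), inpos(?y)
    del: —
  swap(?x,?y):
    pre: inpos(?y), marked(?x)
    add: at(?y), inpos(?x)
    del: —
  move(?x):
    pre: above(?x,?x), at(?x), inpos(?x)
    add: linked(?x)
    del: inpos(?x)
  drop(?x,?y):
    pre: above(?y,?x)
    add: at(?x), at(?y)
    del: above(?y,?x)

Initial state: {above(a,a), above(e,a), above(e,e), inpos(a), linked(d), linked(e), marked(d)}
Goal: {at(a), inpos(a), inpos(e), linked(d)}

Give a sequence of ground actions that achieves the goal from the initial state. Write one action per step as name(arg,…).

grab(e,e); swap(d,a)

1. grab(e,e)  →  {above(a,a), above(e,a), above(e,e), inpos(a), inpos(e), linked(d), linked(e), marked(d)}
2. swap(d,a)  →  {above(a,a), above(e,a), above(e,e), at(a), inpos(a), inpos(d), inpos(e), linked(d), linked(e), marked(d)}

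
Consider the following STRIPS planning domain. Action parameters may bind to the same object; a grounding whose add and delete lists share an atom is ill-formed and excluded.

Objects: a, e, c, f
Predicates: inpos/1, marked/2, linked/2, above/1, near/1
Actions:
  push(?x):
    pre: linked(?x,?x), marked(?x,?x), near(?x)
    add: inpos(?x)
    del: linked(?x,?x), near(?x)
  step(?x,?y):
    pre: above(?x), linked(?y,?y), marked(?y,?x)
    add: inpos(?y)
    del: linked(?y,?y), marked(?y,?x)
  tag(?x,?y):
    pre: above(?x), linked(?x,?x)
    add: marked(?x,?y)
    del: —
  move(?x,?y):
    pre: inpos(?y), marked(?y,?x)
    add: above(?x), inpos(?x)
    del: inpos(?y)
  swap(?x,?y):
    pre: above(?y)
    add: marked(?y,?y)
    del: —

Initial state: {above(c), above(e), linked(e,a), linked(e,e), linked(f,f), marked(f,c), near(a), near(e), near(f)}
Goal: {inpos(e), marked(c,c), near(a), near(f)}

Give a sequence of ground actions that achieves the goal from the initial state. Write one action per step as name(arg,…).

1. tag(e,e)  →  {above(c), above(e), linked(e,a), linked(e,e), linked(f,f), marked(e,e), marked(f,c), near(a), near(e), near(f)}
2. push(e)  →  {above(c), above(e), inpos(e), linked(e,a), linked(f,f), marked(e,e), marked(f,c), near(a), near(f)}
3. swap(a,c)  →  {above(c), above(e), inpos(e), linked(e,a), linked(f,f), marked(c,c), marked(e,e), marked(f,c), near(a), near(f)}

tag(e,e); push(e); swap(a,c)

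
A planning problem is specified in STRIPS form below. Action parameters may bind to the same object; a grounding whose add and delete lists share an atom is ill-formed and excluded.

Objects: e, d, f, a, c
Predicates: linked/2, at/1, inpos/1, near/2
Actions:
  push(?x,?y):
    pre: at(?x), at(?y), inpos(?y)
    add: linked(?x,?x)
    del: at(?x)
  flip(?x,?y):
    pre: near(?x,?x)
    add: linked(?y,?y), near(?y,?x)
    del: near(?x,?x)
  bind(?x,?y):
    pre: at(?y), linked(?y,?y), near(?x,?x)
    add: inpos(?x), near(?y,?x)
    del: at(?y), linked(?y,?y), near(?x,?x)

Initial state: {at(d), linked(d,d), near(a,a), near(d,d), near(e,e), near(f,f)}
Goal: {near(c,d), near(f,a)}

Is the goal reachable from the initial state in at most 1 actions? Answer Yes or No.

1. flip(d,c)  →  {at(d), linked(c,c), linked(d,d), near(a,a), near(c,d), near(e,e), near(f,f)}
2. flip(a,f)  →  {at(d), linked(c,c), linked(d,d), linked(f,f), near(c,d), near(e,e), near(f,a), near(f,f)}
optimal plan length = 2; 2 > 1

No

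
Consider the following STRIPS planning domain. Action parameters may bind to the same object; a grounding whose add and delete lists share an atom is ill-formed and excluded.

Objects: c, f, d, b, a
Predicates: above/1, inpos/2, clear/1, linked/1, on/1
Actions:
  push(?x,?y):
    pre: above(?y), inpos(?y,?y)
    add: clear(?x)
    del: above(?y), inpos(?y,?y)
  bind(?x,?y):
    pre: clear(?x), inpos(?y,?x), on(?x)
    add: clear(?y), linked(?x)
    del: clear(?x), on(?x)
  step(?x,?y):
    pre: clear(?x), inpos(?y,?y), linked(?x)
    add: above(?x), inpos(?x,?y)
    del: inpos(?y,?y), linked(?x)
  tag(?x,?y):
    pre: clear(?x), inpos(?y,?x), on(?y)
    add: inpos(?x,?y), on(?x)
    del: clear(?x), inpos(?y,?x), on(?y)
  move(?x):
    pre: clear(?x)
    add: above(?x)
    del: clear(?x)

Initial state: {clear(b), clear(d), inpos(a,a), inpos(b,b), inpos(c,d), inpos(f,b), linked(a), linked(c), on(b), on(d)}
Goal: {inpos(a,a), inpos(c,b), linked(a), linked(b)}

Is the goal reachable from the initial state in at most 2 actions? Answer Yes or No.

1. bind(d,c)  →  {clear(b), clear(c), inpos(a,a), inpos(b,b), inpos(c,d), inpos(f,b), linked(a), linked(c), linked(d), on(b)}
2. bind(b,f)  →  {clear(c), clear(f), inpos(a,a), inpos(b,b), inpos(c,d), inpos(f,b), linked(a), linked(b), linked(c), linked(d)}
3. step(c,b)  →  {above(c), clear(c), clear(f), inpos(a,a), inpos(c,b), inpos(c,d), inpos(f,b), linked(a), linked(b), linked(d)}
optimal plan length = 3; 3 > 2

No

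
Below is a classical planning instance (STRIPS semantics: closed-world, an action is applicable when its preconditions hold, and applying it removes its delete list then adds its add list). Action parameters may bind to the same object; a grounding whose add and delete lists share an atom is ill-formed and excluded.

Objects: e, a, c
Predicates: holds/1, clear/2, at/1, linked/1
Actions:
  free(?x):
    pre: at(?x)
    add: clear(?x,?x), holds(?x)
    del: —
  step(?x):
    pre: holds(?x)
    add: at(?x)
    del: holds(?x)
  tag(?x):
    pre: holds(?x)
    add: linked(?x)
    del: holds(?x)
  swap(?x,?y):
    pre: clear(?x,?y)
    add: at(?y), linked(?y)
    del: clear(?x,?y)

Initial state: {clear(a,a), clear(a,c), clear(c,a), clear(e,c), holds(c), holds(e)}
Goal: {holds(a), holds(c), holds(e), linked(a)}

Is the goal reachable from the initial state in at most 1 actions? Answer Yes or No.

No

1. swap(a,a)  →  {at(a), clear(a,c), clear(c,a), clear(e,c), holds(c), holds(e), linked(a)}
2. free(a)  →  {at(a), clear(a,a), clear(a,c), clear(c,a), clear(e,c), holds(a), holds(c), holds(e), linked(a)}
optimal plan length = 2; 2 > 1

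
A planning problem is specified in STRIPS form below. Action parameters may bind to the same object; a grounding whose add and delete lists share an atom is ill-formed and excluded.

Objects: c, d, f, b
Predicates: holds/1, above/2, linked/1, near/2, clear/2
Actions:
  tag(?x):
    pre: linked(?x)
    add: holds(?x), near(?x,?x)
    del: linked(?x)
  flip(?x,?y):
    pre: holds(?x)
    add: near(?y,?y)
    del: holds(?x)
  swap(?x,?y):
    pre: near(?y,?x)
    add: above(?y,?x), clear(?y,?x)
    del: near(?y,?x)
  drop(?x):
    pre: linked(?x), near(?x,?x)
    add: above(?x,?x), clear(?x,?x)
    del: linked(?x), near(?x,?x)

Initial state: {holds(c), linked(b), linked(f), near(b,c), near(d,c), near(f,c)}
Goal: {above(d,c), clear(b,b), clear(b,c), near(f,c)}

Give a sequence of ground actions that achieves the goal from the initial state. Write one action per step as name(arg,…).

1. tag(b)  →  {holds(b), holds(c), linked(f), near(b,b), near(b,c), near(d,c), near(f,c)}
2. swap(c,d)  →  {above(d,c), clear(d,c), holds(b), holds(c), linked(f), near(b,b), near(b,c), near(f,c)}
3. swap(c,b)  →  {above(b,c), above(d,c), clear(b,c), clear(d,c), holds(b), holds(c), linked(f), near(b,b), near(f,c)}
4. swap(b,b)  →  {above(b,b), above(b,c), above(d,c), clear(b,b), clear(b,c), clear(d,c), holds(b), holds(c), linked(f), near(f,c)}

tag(b); swap(c,d); swap(c,b); swap(b,b)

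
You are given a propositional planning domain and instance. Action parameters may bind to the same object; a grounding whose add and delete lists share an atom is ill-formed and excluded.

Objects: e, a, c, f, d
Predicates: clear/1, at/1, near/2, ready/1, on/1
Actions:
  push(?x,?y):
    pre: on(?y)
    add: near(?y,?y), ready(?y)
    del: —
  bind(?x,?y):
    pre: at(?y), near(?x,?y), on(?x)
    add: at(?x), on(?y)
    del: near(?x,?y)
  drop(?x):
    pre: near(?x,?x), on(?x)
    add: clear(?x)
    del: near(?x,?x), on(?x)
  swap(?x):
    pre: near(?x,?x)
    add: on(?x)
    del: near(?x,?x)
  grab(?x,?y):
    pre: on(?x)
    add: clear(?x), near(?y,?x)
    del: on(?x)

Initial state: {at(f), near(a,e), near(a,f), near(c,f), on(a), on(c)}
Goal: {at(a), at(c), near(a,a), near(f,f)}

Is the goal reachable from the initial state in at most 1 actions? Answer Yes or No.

No

1. push(e,a)  →  {at(f), near(a,a), near(a,e), near(a,f), near(c,f), on(a), on(c), ready(a)}
2. bind(a,f)  →  {at(a), at(f), near(a,a), near(a,e), near(c,f), on(a), on(c), on(f), ready(a)}
3. push(e,f)  →  {at(a), at(f), near(a,a), near(a,e), near(c,f), near(f,f), on(a), on(c), on(f), ready(a), ready(f)}
4. bind(c,f)  →  {at(a), at(c), at(f), near(a,a), near(a,e), near(f,f), on(a), on(c), on(f), ready(a), ready(f)}
optimal plan length = 4; 4 > 1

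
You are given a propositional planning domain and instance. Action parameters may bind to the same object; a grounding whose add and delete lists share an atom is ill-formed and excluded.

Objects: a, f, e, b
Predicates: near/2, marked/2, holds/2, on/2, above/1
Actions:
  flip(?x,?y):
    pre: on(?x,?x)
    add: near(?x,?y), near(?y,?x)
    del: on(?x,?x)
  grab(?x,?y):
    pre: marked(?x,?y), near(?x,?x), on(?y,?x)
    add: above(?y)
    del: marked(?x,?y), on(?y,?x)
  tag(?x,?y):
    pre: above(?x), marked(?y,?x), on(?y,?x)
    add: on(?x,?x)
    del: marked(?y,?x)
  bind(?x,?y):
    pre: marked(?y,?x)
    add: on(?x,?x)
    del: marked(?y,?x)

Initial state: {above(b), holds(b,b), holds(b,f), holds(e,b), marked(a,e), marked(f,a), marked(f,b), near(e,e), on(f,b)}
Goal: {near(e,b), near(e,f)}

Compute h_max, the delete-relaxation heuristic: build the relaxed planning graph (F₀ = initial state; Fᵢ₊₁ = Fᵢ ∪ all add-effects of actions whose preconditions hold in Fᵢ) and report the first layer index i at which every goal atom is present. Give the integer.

2

F0 = init (9 atoms)
F1 = F0 ∪ {on(a,a), on(b,b), on(e,e)}  (12 atoms)
F2 = F1 ∪ {near(a,a), near(a,b), near(a,e), near(a,f), near(b,a), near(b,b), near(b,e), near(b,f), near(e,a), near(e,b), near(e,f), near(f,a), near(f,b), near(f,e)}  (26 atoms)
goal ⊆ F2  ⇒  h_max = 2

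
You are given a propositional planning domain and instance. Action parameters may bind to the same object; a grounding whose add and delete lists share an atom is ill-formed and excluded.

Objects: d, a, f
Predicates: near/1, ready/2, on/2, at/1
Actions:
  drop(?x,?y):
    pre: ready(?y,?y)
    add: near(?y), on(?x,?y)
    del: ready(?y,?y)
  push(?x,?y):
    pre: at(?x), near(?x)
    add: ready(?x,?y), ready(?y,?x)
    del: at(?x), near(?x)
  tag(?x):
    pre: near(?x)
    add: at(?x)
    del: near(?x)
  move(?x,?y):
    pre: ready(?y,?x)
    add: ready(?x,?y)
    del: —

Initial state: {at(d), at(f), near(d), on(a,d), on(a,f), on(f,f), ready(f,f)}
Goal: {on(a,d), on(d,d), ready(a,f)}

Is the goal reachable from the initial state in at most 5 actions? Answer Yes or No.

Yes

1. drop(d,f)  →  {at(d), at(f), near(d), near(f), on(a,d), on(a,f), on(d,f), on(f,f)}
2. push(d,d)  →  {at(f), near(f), on(a,d), on(a,f), on(d,f), on(f,f), ready(d,d)}
3. drop(d,d)  →  {at(f), near(d), near(f), on(a,d), on(a,f), on(d,d), on(d,f), on(f,f)}
4. push(f,a)  →  {near(d), on(a,d), on(a,f), on(d,d), on(d,f), on(f,f), ready(a,f), ready(f,a)}
optimal plan length = 4; 4 ≤ 5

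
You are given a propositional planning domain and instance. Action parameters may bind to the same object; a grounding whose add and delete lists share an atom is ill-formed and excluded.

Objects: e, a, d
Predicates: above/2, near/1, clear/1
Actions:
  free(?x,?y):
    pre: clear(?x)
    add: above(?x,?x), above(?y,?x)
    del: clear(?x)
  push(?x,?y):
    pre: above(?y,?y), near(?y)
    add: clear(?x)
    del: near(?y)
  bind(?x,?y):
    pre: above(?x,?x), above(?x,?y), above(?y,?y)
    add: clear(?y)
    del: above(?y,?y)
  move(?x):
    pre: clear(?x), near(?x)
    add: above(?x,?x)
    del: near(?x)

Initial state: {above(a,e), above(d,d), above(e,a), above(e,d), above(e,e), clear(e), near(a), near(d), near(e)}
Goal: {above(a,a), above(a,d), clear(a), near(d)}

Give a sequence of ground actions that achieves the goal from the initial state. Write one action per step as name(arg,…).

push(a,e); bind(e,d); free(d,a); move(a)

1. push(a,e)  →  {above(a,e), above(d,d), above(e,a), above(e,d), above(e,e), clear(a), clear(e), near(a), near(d)}
2. bind(e,d)  →  {above(a,e), above(e,a), above(e,d), above(e,e), clear(a), clear(d), clear(e), near(a), near(d)}
3. free(d,a)  →  {above(a,d), above(a,e), above(d,d), above(e,a), above(e,d), above(e,e), clear(a), clear(e), near(a), near(d)}
4. move(a)  →  {above(a,a), above(a,d), above(a,e), above(d,d), above(e,a), above(e,d), above(e,e), clear(a), clear(e), near(d)}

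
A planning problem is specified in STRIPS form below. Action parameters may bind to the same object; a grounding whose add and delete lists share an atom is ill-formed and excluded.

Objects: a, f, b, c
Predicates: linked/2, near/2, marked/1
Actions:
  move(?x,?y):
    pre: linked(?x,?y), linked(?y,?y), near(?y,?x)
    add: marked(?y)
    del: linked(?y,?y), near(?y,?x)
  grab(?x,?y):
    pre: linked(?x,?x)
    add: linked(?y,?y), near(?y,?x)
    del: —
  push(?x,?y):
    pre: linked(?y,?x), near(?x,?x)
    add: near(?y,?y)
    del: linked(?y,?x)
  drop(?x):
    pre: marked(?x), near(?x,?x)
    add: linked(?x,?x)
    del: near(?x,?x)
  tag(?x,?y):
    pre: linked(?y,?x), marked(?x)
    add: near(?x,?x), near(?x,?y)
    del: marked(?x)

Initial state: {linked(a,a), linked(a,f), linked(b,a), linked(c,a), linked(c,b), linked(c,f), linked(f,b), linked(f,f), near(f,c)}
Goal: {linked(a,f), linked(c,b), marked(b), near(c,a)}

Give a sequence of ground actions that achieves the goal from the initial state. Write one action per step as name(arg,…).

grab(a,c); grab(f,b); move(f,b)

1. grab(a,c)  →  {linked(a,a), linked(a,f), linked(b,a), linked(c,a), linked(c,b), linked(c,c), linked(c,f), linked(f,b), linked(f,f), near(c,a), near(f,c)}
2. grab(f,b)  →  {linked(a,a), linked(a,f), linked(b,a), linked(b,b), linked(c,a), linked(c,b), linked(c,c), linked(c,f), linked(f,b), linked(f,f), near(b,f), near(c,a), near(f,c)}
3. move(f,b)  →  {linked(a,a), linked(a,f), linked(b,a), linked(c,a), linked(c,b), linked(c,c), linked(c,f), linked(f,b), linked(f,f), marked(b), near(c,a), near(f,c)}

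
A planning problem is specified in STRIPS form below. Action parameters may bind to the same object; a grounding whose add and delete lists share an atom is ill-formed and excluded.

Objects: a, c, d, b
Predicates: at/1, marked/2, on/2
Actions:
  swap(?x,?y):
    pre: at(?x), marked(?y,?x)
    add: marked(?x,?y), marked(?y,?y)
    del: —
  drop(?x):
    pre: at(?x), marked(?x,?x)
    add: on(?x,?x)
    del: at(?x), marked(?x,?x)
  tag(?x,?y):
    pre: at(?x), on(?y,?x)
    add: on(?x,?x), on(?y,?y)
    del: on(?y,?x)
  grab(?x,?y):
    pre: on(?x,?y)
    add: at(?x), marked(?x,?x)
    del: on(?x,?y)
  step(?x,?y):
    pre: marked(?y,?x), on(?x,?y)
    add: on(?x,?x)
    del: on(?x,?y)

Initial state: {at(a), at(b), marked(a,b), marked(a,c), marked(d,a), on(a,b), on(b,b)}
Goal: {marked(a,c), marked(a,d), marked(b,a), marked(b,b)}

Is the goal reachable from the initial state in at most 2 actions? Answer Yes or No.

No

1. swap(a,d)  →  {at(a), at(b), marked(a,b), marked(a,c), marked(a,d), marked(d,a), marked(d,d), on(a,b), on(b,b)}
2. swap(b,a)  →  {at(a), at(b), marked(a,a), marked(a,b), marked(a,c), marked(a,d), marked(b,a), marked(d,a), marked(d,d), on(a,b), on(b,b)}
3. swap(a,b)  →  {at(a), at(b), marked(a,a), marked(a,b), marked(a,c), marked(a,d), marked(b,a), marked(b,b), marked(d,a), marked(d,d), on(a,b), on(b,b)}
optimal plan length = 3; 3 > 2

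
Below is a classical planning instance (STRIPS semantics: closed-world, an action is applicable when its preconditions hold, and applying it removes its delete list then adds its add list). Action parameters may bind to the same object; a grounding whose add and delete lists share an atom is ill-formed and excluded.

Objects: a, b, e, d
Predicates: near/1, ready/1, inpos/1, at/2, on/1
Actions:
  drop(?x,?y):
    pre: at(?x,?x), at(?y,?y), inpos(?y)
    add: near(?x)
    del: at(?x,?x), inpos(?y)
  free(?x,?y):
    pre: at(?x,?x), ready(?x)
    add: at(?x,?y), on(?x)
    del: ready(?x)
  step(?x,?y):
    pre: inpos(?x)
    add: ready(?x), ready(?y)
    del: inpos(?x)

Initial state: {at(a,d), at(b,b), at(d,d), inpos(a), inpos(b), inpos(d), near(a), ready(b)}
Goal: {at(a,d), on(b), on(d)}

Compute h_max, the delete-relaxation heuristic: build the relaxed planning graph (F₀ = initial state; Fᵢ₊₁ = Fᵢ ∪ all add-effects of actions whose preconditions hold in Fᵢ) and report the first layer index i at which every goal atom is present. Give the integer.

F0 = init (8 atoms)
F1 = F0 ∪ {at(b,a), at(b,d), at(b,e), near(b), near(d), on(b), ready(a), ready(d), ready(e)}  (17 atoms)
F2 = F1 ∪ {at(d,a), at(d,b), at(d,e), on(d)}  (21 atoms)
goal ⊆ F2  ⇒  h_max = 2

2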